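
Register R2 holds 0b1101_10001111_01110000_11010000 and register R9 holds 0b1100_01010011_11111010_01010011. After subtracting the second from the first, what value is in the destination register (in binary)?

0b1001110110111011001111101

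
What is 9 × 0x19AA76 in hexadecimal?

0xE6FE26

Multiply each base-16 digit by 9, carrying:
  6×9 = 54 → write 6 carry 3
  7×9+3 = 66 → write 2 carry 4
  A×9+4 = 94 → write E carry 5
  A×9+5 = 95 → write F carry 5
  9×9+5 = 86 → write 6 carry 5
  1×9+5 = 14 → write E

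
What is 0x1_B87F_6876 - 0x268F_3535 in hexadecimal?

0x191F03341

Subtract column by column in base 16:
  6-5 → 1
  7-3 → 4
  8-5 → 3
  6-3 → 3
  F-F → 0
  7-8 → F (borrow)
  8-6-1 → 1
  B-2 → 9
  1-0 → 1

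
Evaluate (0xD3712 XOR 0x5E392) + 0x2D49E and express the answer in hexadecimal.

First 0xD3712 XOR 0x5E392 = 0x8D480.
Add column by column in base 16, right to left:
  0+E = E
  8+9 = 1 carry 1
  4+4+1 = 9
  D+D = A carry 1
  8+2+1 = B

0xBA91E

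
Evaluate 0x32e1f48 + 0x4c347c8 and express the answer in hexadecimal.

0x7f16710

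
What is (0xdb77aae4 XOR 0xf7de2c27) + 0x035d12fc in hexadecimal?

First 0xdb77aae4 XOR 0xf7de2c27 = 0x2ca986c3.
Add column by column in base 16, right to left:
  3+c = f
  c+f = b carry 1
  6+2+1 = 9
  8+1 = 9
  9+d = 6 carry 1
  a+5+1 = 0 carry 1
  c+3+1 = 0 carry 1
  2+0+1 = 3

0x300699bf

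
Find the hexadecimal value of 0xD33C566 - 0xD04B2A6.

Subtract column by column in base 16:
  6-6 → 0
  6-A → C (borrow)
  5-2-1 → 2
  C-B → 1
  3-4 → F (borrow)
  3-0-1 → 2
  D-D → 0

0x2F12C0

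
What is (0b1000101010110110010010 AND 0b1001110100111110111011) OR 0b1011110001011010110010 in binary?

0b1011110001111110110010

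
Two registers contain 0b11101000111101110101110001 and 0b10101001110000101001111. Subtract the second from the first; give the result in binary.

Subtract column by column in base 2:
  1-1 → 0
  0-1 → 1 (borrow)
  0-1-1 → 0 (borrow)
  0-1-1 → 0 (borrow)
  1-0-1 → 0
  1-0 → 1
  1-1 → 0
  0-0 → 0
  1-1 → 0
  0-0 → 0
  1-0 → 1
  1-0 → 1
  1-0 → 1
  0-1 → 1 (borrow)
  1-1-1 → 1 (borrow)
  1-1-1 → 1 (borrow)
  1-0-1 → 0
  1-0 → 1
  0-1 → 1 (borrow)
  0-0-1 → 1 (borrow)
  0-1-1 → 0 (borrow)
  1-0-1 → 0
  0-1 → 1 (borrow)
  1-0-1 → 0
  1-0 → 1
  1-0 → 1

0b11010011101111110000100010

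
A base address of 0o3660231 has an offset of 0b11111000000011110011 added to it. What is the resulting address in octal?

0o7560614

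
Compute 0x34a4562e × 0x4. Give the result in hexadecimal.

0xd29158b8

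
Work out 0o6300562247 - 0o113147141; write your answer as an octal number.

0o6165413106

Subtract column by column in base 8:
  7-1 → 6
  4-4 → 0
  2-1 → 1
  2-7 → 3 (borrow)
  6-4-1 → 1
  5-1 → 4
  0-3 → 5 (borrow)
  0-1-1 → 6 (borrow)
  3-1-1 → 1
  6-0 → 6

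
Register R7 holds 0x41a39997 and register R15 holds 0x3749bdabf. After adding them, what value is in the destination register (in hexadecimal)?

0x3b63f7456

Add column by column in base 16, right to left:
  7+f = 6 carry 1
  9+b+1 = 5 carry 1
  9+a+1 = 4 carry 1
  9+d+1 = 7 carry 1
  3+b+1 = f
  a+9 = 3 carry 1
  1+4+1 = 6
  4+7 = b
  0+3 = 3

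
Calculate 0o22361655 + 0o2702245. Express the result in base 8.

0o25264122

Add column by column in base 8, right to left:
  5+5 = 2 carry 1
  5+4+1 = 2 carry 1
  6+2+1 = 1 carry 1
  1+2+1 = 4
  6+0 = 6
  3+7 = 2 carry 1
  2+2+1 = 5
  2+0 = 2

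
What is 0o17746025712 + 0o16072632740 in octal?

0o36040660652

Add column by column in base 8, right to left:
  2+0 = 2
  1+4 = 5
  7+7 = 6 carry 1
  5+2+1 = 0 carry 1
  2+3+1 = 6
  0+6 = 6
  6+2 = 0 carry 1
  4+7+1 = 4 carry 1
  7+0+1 = 0 carry 1
  7+6+1 = 6 carry 1
  1+1+1 = 3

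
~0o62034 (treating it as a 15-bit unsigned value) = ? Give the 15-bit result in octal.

0o15743

Each oct digit d becomes 7−d:
  6→1, 2→5, 0→7, 3→4, 4→3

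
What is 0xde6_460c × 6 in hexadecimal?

0x5365a448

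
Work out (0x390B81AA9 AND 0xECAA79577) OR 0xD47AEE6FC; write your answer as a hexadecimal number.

0xFC7AEF6FD

0x390B81AA9 AND 0xECAA79577 = 0x280A01021.
Then OR with 0xD47AEE6FC.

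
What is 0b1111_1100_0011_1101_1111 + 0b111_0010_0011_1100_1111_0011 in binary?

0b100000100000000011010010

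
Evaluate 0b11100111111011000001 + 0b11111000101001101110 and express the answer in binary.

Add column by column in base 2, right to left:
  1+0 = 1
  0+1 = 1
  0+1 = 1
  0+1 = 1
  0+0 = 0
  0+1 = 1
  1+1 = 0 carry 1
  1+0+1 = 0 carry 1
  0+0+1 = 1
  1+1 = 0 carry 1
  1+0+1 = 0 carry 1
  1+1+1 = 1 carry 1
  1+0+1 = 0 carry 1
  1+0+1 = 0 carry 1
  1+0+1 = 0 carry 1
  0+1+1 = 0 carry 1
  0+1+1 = 0 carry 1
  1+1+1 = 1 carry 1
  1+1+1 = 1 carry 1
  1+1+1 = 1 carry 1
  final carry 1

0b111100000100100101111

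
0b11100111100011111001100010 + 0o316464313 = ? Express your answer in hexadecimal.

0b11100111100011111001100010 = 0x39E3E62 in hexadecimal.
0o316464313 = 0x33A68CB in hexadecimal.
Add column by column in base 16, right to left:
  2+B = D
  6+C = 2 carry 1
  E+8+1 = 7 carry 1
  3+6+1 = A
  E+A = 8 carry 1
  9+3+1 = D
  3+3 = 6

0x6D8A72D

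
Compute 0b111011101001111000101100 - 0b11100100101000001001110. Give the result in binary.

0b11111000100110111011110

Subtract column by column in base 2:
  0-0 → 0
  0-1 → 1 (borrow)
  1-1-1 → 1 (borrow)
  1-1-1 → 1 (borrow)
  0-0-1 → 1 (borrow)
  1-0-1 → 0
  0-1 → 1 (borrow)
  0-0-1 → 1 (borrow)
  0-0-1 → 1 (borrow)
  1-0-1 → 0
  1-0 → 1
  1-0 → 1
  1-1 → 0
  0-0 → 0
  0-1 → 1 (borrow)
  1-0-1 → 0
  0-0 → 0
  1-1 → 0
  1-0 → 1
  1-0 → 1
  0-1 → 1 (borrow)
  1-1-1 → 1 (borrow)
  1-1-1 → 1 (borrow)
  1-0-1 → 0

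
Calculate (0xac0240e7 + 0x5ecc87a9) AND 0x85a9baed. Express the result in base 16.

0x888880

Add column by column in base 16, right to left:
  7+9 = 0 carry 1
  e+a+1 = 9 carry 1
  0+7+1 = 8
  4+8 = c
  2+c = e
  0+c = c
  c+e = a carry 1
  a+5+1 = 0 carry 1
  final carry 1
Sum = 0x10acec890; now AND with 0x85a9baed:
  1&0=0, 0&8=0, a&5=0, c&a=8, e&9=8, c&b=8, 8&a=8, 9&e=8, 0&d=0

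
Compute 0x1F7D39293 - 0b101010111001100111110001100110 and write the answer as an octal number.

0x1F7D39293 = 0o76764711223 in octal.
0b101010111001100111110001100110 = 0o5271476146 in octal.
Subtract column by column in base 8:
  3-6 → 5 (borrow)
  2-4-1 → 5 (borrow)
  2-1-1 → 0
  1-6 → 3 (borrow)
  1-7-1 → 1 (borrow)
  7-4-1 → 2
  4-1 → 3
  6-7 → 7 (borrow)
  7-2-1 → 4
  6-5 → 1
  7-0 → 7

0o71473213055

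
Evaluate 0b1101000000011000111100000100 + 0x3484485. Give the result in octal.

0o2022351611

0b1101000000011000111100000100 = 0o1500307404 in octal.
0x3484485 = 0o322042205 in octal.
Add column by column in base 8, right to left:
  4+5 = 1 carry 1
  0+0+1 = 1
  4+2 = 6
  7+2 = 1 carry 1
  0+4+1 = 5
  3+0 = 3
  0+2 = 2
  0+2 = 2
  5+3 = 0 carry 1
  1+0+1 = 2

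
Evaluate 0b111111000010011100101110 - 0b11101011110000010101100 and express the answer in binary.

0b100001100100011010000010

Subtract column by column in base 2:
  0-0 → 0
  1-0 → 1
  1-1 → 0
  1-1 → 0
  0-0 → 0
  1-1 → 0
  0-0 → 0
  0-1 → 1 (borrow)
  1-0-1 → 0
  1-0 → 1
  1-0 → 1
  0-0 → 0
  0-0 → 0
  1-1 → 0
  0-1 → 1 (borrow)
  0-1-1 → 0 (borrow)
  0-1-1 → 0 (borrow)
  0-0-1 → 1 (borrow)
  1-1-1 → 1 (borrow)
  1-0-1 → 0
  1-1 → 0
  1-1 → 0
  1-1 → 0
  1-0 → 1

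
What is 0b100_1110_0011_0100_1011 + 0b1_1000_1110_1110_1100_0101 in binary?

Add column by column in base 2, right to left:
  1+1 = 0 carry 1
  1+0+1 = 0 carry 1
  0+1+1 = 0 carry 1
  1+0+1 = 0 carry 1
  0+0+1 = 1
  0+0 = 0
  1+1 = 0 carry 1
  0+1+1 = 0 carry 1
  1+0+1 = 0 carry 1
  1+1+1 = 1 carry 1
  0+1+1 = 0 carry 1
  0+1+1 = 0 carry 1
  0+0+1 = 1
  1+1 = 0 carry 1
  1+1+1 = 1 carry 1
  1+1+1 = 1 carry 1
  0+0+1 = 1
  0+0 = 0
  1+0 = 1
  0+1 = 1
  0+1 = 1

0b111011101001000010000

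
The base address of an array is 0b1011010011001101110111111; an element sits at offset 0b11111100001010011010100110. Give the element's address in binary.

Add column by column in base 2, right to left:
  1+0 = 1
  1+1 = 0 carry 1
  1+1+1 = 1 carry 1
  1+0+1 = 0 carry 1
  1+0+1 = 0 carry 1
  1+1+1 = 1 carry 1
  0+0+1 = 1
  1+1 = 0 carry 1
  1+0+1 = 0 carry 1
  1+1+1 = 1 carry 1
  0+1+1 = 0 carry 1
  1+0+1 = 0 carry 1
  1+0+1 = 0 carry 1
  0+1+1 = 0 carry 1
  0+0+1 = 1
  1+1 = 0 carry 1
  1+0+1 = 0 carry 1
  0+0+1 = 1
  0+0 = 0
  1+0 = 1
  0+1 = 1
  1+1 = 0 carry 1
  1+1+1 = 1 carry 1
  0+1+1 = 0 carry 1
  1+1+1 = 1 carry 1
  0+1+1 = 0 carry 1
  final carry 1

0b101010110100100001001100101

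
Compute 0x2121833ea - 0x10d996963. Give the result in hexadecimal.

Subtract column by column in base 16:
  a-3 → 7
  e-6 → 8
  3-9 → a (borrow)
  3-6-1 → c (borrow)
  8-9-1 → e (borrow)
  1-9-1 → 7 (borrow)
  2-d-1 → 4 (borrow)
  1-0-1 → 0
  2-1 → 1

0x1047eca87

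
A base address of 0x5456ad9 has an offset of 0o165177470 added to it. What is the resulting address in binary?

0x5456ad9 = 0b101010001010110101011011001 in binary.
0o165177470 = 0b1110101001111111100111000 in binary.
Add column by column in base 2, right to left:
  1+0 = 1
  0+0 = 0
  0+0 = 0
  1+1 = 0 carry 1
  1+1+1 = 1 carry 1
  0+1+1 = 0 carry 1
  1+0+1 = 0 carry 1
  1+0+1 = 0 carry 1
  0+1+1 = 0 carry 1
  1+1+1 = 1 carry 1
  0+1+1 = 0 carry 1
  1+1+1 = 1 carry 1
  0+1+1 = 0 carry 1
  1+1+1 = 1 carry 1
  1+1+1 = 1 carry 1
  0+1+1 = 0 carry 1
  1+0+1 = 0 carry 1
  0+0+1 = 1
  1+1 = 0 carry 1
  0+0+1 = 1
  0+1 = 1
  0+0 = 0
  1+1 = 0 carry 1
  0+1+1 = 0 carry 1
  1+1+1 = 1 carry 1
  0+0+1 = 1
  1+0 = 1

0b111000110100110101000010001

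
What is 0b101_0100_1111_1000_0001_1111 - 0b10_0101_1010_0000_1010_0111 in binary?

Subtract column by column in base 2:
  1-1 → 0
  1-1 → 0
  1-1 → 0
  1-0 → 1
  1-0 → 1
  0-1 → 1 (borrow)
  0-0-1 → 1 (borrow)
  0-1-1 → 0 (borrow)
  0-0-1 → 1 (borrow)
  0-0-1 → 1 (borrow)
  0-0-1 → 1 (borrow)
  1-0-1 → 0
  1-0 → 1
  1-1 → 0
  1-0 → 1
  1-1 → 0
  0-1 → 1 (borrow)
  0-0-1 → 1 (borrow)
  1-1-1 → 1 (borrow)
  0-0-1 → 1 (borrow)
  1-0-1 → 0
  0-1 → 1 (borrow)
  1-0-1 → 0

0b1011110101011101111000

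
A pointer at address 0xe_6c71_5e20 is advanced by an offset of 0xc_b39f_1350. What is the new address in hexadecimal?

Add column by column in base 16, right to left:
  0+0 = 0
  2+5 = 7
  e+3 = 1 carry 1
  5+1+1 = 7
  1+f = 0 carry 1
  7+9+1 = 1 carry 1
  c+3+1 = 0 carry 1
  6+b+1 = 2 carry 1
  e+c+1 = b carry 1
  final carry 1

0x1b20107170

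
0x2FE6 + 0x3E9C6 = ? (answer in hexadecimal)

0x419AC

Add column by column in base 16, right to left:
  6+6 = C
  E+C = A carry 1
  F+9+1 = 9 carry 1
  2+E+1 = 1 carry 1
  0+3+1 = 4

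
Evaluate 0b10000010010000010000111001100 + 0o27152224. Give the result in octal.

0b10000010010000010000111001100 = 0o2022020714 in octal.
Add column by column in base 8, right to left:
  4+4 = 0 carry 1
  1+2+1 = 4
  7+2 = 1 carry 1
  0+2+1 = 3
  2+5 = 7
  0+1 = 1
  2+7 = 1 carry 1
  2+2+1 = 5
  0+0 = 0
  2+0 = 2

0o2051173140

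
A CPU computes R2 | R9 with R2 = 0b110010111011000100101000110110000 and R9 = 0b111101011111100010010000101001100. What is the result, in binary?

0b111111111111100110111000111111100

OR bit by bit (1 where either bit is 1):
  110010111011000100101000110110000
| 111101011111100010010000101001100
= 111111111111100110111000111111100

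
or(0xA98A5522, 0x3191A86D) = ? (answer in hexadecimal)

OR each hex digit independently (no carries):
  A|3=B, 9|1=9, 8|9=9, A|1=B, 5|A=F, 5|8=D, 2|6=6, 2|D=F

0xB99BFD6F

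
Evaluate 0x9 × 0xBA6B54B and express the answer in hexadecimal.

Multiply each base-16 digit by 9, carrying:
  B×9 = 99 → write 3 carry 6
  4×9+6 = 42 → write A carry 2
  5×9+2 = 47 → write F carry 2
  B×9+2 = 101 → write 5 carry 6
  6×9+6 = 60 → write C carry 3
  A×9+3 = 93 → write D carry 5
  B×9+5 = 104 → write 8 carry 6
  remaining carry: 6

0x68DC5FA3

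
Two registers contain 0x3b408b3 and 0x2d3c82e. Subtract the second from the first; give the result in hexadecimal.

Subtract column by column in base 16:
  3-e → 5 (borrow)
  b-2-1 → 8
  8-8 → 0
  0-c → 4 (borrow)
  4-3-1 → 0
  b-d → e (borrow)
  3-2-1 → 0

0xe04085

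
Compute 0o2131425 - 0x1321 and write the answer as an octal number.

0x1321 = 0o11441 in octal.
Subtract column by column in base 8:
  5-1 → 4
  2-4 → 6 (borrow)
  4-4-1 → 7 (borrow)
  1-1-1 → 7 (borrow)
  3-1-1 → 1
  1-0 → 1
  2-0 → 2

0o2117764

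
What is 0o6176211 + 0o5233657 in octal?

0o13432070

Add column by column in base 8, right to left:
  1+7 = 0 carry 1
  1+5+1 = 7
  2+6 = 0 carry 1
  6+3+1 = 2 carry 1
  7+3+1 = 3 carry 1
  1+2+1 = 4
  6+5 = 3 carry 1
  final carry 1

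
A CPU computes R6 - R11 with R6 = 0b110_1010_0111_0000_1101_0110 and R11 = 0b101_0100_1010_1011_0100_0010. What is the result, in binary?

Subtract column by column in base 2:
  0-0 → 0
  1-1 → 0
  1-0 → 1
  0-0 → 0
  1-0 → 1
  0-0 → 0
  1-1 → 0
  1-0 → 1
  0-1 → 1 (borrow)
  0-1-1 → 0 (borrow)
  0-0-1 → 1 (borrow)
  0-1-1 → 0 (borrow)
  1-0-1 → 0
  1-1 → 0
  1-0 → 1
  0-1 → 1 (borrow)
  0-0-1 → 1 (borrow)
  1-0-1 → 0
  0-1 → 1 (borrow)
  1-0-1 → 0
  0-1 → 1 (borrow)
  1-0-1 → 0
  1-1 → 0

0b101011100010110010100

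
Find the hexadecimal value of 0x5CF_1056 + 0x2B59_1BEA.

Add column by column in base 16, right to left:
  6+A = 0 carry 1
  5+E+1 = 4 carry 1
  0+B+1 = C
  1+1 = 2
  F+9 = 8 carry 1
  C+5+1 = 2 carry 1
  5+B+1 = 1 carry 1
  0+2+1 = 3

0x31282C40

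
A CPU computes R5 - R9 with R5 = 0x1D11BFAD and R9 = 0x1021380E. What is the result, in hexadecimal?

Subtract column by column in base 16:
  D-E → F (borrow)
  A-0-1 → 9
  F-8 → 7
  B-3 → 8
  1-1 → 0
  1-2 → F (borrow)
  D-0-1 → C
  1-1 → 0

0xCF0879F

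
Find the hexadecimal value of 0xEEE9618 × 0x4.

0x3BBA5860

Multiply each base-16 digit by 4, carrying:
  8×4 = 32 → write 0 carry 2
  1×4+2 = 6 → write 6
  6×4 = 24 → write 8 carry 1
  9×4+1 = 37 → write 5 carry 2
  E×4+2 = 58 → write A carry 3
  E×4+3 = 59 → write B carry 3
  E×4+3 = 59 → write B carry 3
  remaining carry: 3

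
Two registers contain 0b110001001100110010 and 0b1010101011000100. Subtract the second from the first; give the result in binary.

Subtract column by column in base 2:
  0-0 → 0
  1-0 → 1
  0-1 → 1 (borrow)
  0-0-1 → 1 (borrow)
  1-0-1 → 0
  1-0 → 1
  0-1 → 1 (borrow)
  0-1-1 → 0 (borrow)
  1-0-1 → 0
  1-1 → 0
  0-0 → 0
  0-1 → 1 (borrow)
  1-0-1 → 0
  0-1 → 1 (borrow)
  0-0-1 → 1 (borrow)
  0-1-1 → 0 (borrow)
  1-0-1 → 0
  1-0 → 1

0b100110100001101110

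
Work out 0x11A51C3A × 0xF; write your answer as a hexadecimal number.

0x108ACA766

Multiply each base-16 digit by 15, carrying:
  A×15 = 150 → write 6 carry 9
  3×15+9 = 54 → write 6 carry 3
  C×15+3 = 183 → write 7 carry 11
  1×15+11 = 26 → write A carry 1
  5×15+1 = 76 → write C carry 4
  A×15+4 = 154 → write A carry 9
  1×15+9 = 24 → write 8 carry 1
  1×15+1 = 16 → write 0 carry 1
  remaining carry: 1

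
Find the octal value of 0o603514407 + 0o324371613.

0o1130106222

Add column by column in base 8, right to left:
  7+3 = 2 carry 1
  0+1+1 = 2
  4+6 = 2 carry 1
  4+1+1 = 6
  1+7 = 0 carry 1
  5+3+1 = 1 carry 1
  3+4+1 = 0 carry 1
  0+2+1 = 3
  6+3 = 1 carry 1
  final carry 1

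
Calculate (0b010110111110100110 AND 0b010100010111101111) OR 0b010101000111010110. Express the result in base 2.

0b10101010111110110

0b010110111110100110 AND 0b010100010111101111 = 0b010100010110100110.
Then OR with 0b010101000111010110.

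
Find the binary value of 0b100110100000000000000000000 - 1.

0b100110011111111111111111111

The trailing 20 digits are 0, so subtracting 1 borrows through: they become 1 and the next digit up decrements.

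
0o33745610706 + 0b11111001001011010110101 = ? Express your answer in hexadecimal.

0o33745610706 = 0xDF9711C6 in hexadecimal.
0b11111001001011010110101 = 0x7C96B5 in hexadecimal.
Add column by column in base 16, right to left:
  6+5 = B
  C+B = 7 carry 1
  1+6+1 = 8
  1+9 = A
  7+C = 3 carry 1
  9+7+1 = 1 carry 1
  F+0+1 = 0 carry 1
  D+0+1 = E

0xE013A87B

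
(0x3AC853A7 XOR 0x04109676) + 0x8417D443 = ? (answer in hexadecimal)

First 0x3AC853A7 XOR 0x04109676 = 0x3ED8C5D1.
Add column by column in base 16, right to left:
  1+3 = 4
  D+4 = 1 carry 1
  5+4+1 = A
  C+D = 9 carry 1
  8+7+1 = 0 carry 1
  D+1+1 = F
  E+4 = 2 carry 1
  3+8+1 = C

0xC2F09A14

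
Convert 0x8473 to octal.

0o102163

Expand each hex digit to 4 bits: 8=1000 4=0100 7=0111 3=0011.
Group the bits in threes: 001 000 010 001 110 011 → 102163.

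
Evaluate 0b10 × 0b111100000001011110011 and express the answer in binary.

Multiply each base-2 digit by 2, carrying:
  1×2 = 2 → write 0 carry 1
  1×2+1 = 3 → write 1 carry 1
  0×2+1 = 1 → write 1
  0×2 = 0 → write 0
  1×2 = 2 → write 0 carry 1
  1×2+1 = 3 → write 1 carry 1
  1×2+1 = 3 → write 1 carry 1
  1×2+1 = 3 → write 1 carry 1
  0×2+1 = 1 → write 1
  1×2 = 2 → write 0 carry 1
  0×2+1 = 1 → write 1
  0×2 = 0 → write 0
  0×2 = 0 → write 0
  0×2 = 0 → write 0
  0×2 = 0 → write 0
  0×2 = 0 → write 0
  0×2 = 0 → write 0
  1×2 = 2 → write 0 carry 1
  1×2+1 = 3 → write 1 carry 1
  1×2+1 = 3 → write 1 carry 1
  1×2+1 = 3 → write 1 carry 1
  remaining carry: 1

0b1111000000010111100110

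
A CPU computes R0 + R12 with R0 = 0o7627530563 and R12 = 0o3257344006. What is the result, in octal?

0o13107074571

Add column by column in base 8, right to left:
  3+6 = 1 carry 1
  6+0+1 = 7
  5+0 = 5
  0+4 = 4
  3+4 = 7
  5+3 = 0 carry 1
  7+7+1 = 7 carry 1
  2+5+1 = 0 carry 1
  6+2+1 = 1 carry 1
  7+3+1 = 3 carry 1
  final carry 1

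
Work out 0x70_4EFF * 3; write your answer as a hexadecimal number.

Multiply each base-16 digit by 3, carrying:
  F×3 = 45 → write D carry 2
  F×3+2 = 47 → write F carry 2
  E×3+2 = 44 → write C carry 2
  4×3+2 = 14 → write E
  0×3 = 0 → write 0
  7×3 = 21 → write 5 carry 1
  remaining carry: 1

0x150ECFD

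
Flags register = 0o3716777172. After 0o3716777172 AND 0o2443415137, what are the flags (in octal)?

0o2402415132

AND each oct digit independently (no carries):
  3&2=2, 7&4=4, 1&4=0, 6&3=2, 7&4=4, 7&1=1, 7&5=5, 1&1=1, 7&3=3, 2&7=2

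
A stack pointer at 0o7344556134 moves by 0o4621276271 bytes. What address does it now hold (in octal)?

Add column by column in base 8, right to left:
  4+1 = 5
  3+7 = 2 carry 1
  1+2+1 = 4
  6+6 = 4 carry 1
  5+7+1 = 5 carry 1
  5+2+1 = 0 carry 1
  4+1+1 = 6
  4+2 = 6
  3+6 = 1 carry 1
  7+4+1 = 4 carry 1
  final carry 1

0o14166054425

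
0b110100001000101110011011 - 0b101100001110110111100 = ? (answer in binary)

0b101110100110110111011111

Subtract column by column in base 2:
  1-0 → 1
  1-0 → 1
  0-1 → 1 (borrow)
  1-1-1 → 1 (borrow)
  1-1-1 → 1 (borrow)
  0-1-1 → 0 (borrow)
  0-0-1 → 1 (borrow)
  1-1-1 → 1 (borrow)
  1-1-1 → 1 (borrow)
  1-0-1 → 0
  0-1 → 1 (borrow)
  1-1-1 → 1 (borrow)
  0-1-1 → 0 (borrow)
  0-0-1 → 1 (borrow)
  0-0-1 → 1 (borrow)
  1-0-1 → 0
  0-0 → 0
  0-1 → 1 (borrow)
  0-1-1 → 0 (borrow)
  0-0-1 → 1 (borrow)
  1-1-1 → 1 (borrow)
  0-0-1 → 1 (borrow)
  1-0-1 → 0
  1-0 → 1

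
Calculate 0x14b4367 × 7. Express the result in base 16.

Multiply each base-16 digit by 7, carrying:
  7×7 = 49 → write 1 carry 3
  6×7+3 = 45 → write d carry 2
  3×7+2 = 23 → write 7 carry 1
  4×7+1 = 29 → write d carry 1
  b×7+1 = 78 → write e carry 4
  4×7+4 = 32 → write 0 carry 2
  1×7+2 = 9 → write 9

0x90ed7d1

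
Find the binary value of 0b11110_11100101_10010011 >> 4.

0b11110111001011001

Right shift by 4: drop the 4 least-significant bits.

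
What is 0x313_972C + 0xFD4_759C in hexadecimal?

0x12E80CC8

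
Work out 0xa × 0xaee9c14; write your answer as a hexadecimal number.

0x6d5218c8

Multiply each base-16 digit by 10, carrying:
  4×10 = 40 → write 8 carry 2
  1×10+2 = 12 → write c
  c×10 = 120 → write 8 carry 7
  9×10+7 = 97 → write 1 carry 6
  e×10+6 = 146 → write 2 carry 9
  e×10+9 = 149 → write 5 carry 9
  a×10+9 = 109 → write d carry 6
  remaining carry: 6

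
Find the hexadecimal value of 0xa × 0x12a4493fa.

0xba6adc7c4

Multiply each base-16 digit by 10, carrying:
  a×10 = 100 → write 4 carry 6
  f×10+6 = 156 → write c carry 9
  3×10+9 = 39 → write 7 carry 2
  9×10+2 = 92 → write c carry 5
  4×10+5 = 45 → write d carry 2
  4×10+2 = 42 → write a carry 2
  a×10+2 = 102 → write 6 carry 6
  2×10+6 = 26 → write a carry 1
  1×10+1 = 11 → write b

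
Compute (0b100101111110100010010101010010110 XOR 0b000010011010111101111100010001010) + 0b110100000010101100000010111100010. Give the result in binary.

First 0b100101111110100010010101010010110 XOR 0b000010011010111101111100010001010 = 0b100111100100011111101001000011100.
Add column by column in base 2, right to left:
  0+0 = 0
  0+1 = 1
  1+0 = 1
  1+0 = 1
  1+0 = 1
  0+1 = 1
  0+1 = 1
  0+1 = 1
  0+1 = 1
  1+0 = 1
  0+1 = 1
  0+0 = 0
  1+0 = 1
  0+0 = 0
  1+0 = 1
  1+0 = 1
  1+0 = 1
  1+1 = 0 carry 1
  1+1+1 = 1 carry 1
  1+0+1 = 0 carry 1
  0+1+1 = 0 carry 1
  0+0+1 = 1
  0+1 = 1
  1+0 = 1
  0+0 = 0
  0+0 = 0
  1+0 = 1
  1+0 = 1
  1+0 = 1
  1+1 = 0 carry 1
  0+0+1 = 1
  0+1 = 1
  1+1 = 0 carry 1
  final carry 1

0b1011011100111001011101011111111110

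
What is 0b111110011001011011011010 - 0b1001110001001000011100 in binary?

Subtract column by column in base 2:
  0-0 → 0
  1-0 → 1
  0-1 → 1 (borrow)
  1-1-1 → 1 (borrow)
  1-1-1 → 1 (borrow)
  0-0-1 → 1 (borrow)
  1-0-1 → 0
  1-0 → 1
  0-0 → 0
  1-1 → 0
  1-0 → 1
  0-0 → 0
  1-1 → 0
  0-0 → 0
  0-0 → 0
  1-0 → 1
  1-1 → 0
  0-1 → 1 (borrow)
  0-1-1 → 0 (borrow)
  1-0-1 → 0
  1-0 → 1
  1-1 → 0
  1-0 → 1
  1-0 → 1

0b110100101000010010111110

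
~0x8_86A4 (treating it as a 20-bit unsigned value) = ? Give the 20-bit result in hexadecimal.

0x7795B

Each hex digit d becomes F−d:
  8→7, 8→7, 6→9, A→5, 4→B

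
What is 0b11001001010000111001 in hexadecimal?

Group the bits into nibbles: 1100 1001 0100 0011 1001 → C9439.

0xC9439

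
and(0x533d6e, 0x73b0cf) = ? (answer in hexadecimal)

AND each hex digit independently (no carries):
  5&7=5, 3&3=3, 3&b=3, d&0=0, 6&c=4, e&f=e

0x53304e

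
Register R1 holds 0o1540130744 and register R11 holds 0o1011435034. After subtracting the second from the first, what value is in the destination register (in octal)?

Subtract column by column in base 8:
  4-4 → 0
  4-3 → 1
  7-0 → 7
  0-5 → 3 (borrow)
  3-3-1 → 7 (borrow)
  1-4-1 → 4 (borrow)
  0-1-1 → 6 (borrow)
  4-1-1 → 2
  5-0 → 5
  1-1 → 0

0o526473710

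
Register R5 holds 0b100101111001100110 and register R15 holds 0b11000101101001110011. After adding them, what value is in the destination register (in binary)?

0b11101011100011011001

Add column by column in base 2, right to left:
  0+1 = 1
  1+1 = 0 carry 1
  1+0+1 = 0 carry 1
  0+0+1 = 1
  0+1 = 1
  1+1 = 0 carry 1
  1+1+1 = 1 carry 1
  0+0+1 = 1
  0+0 = 0
  1+1 = 0 carry 1
  1+0+1 = 0 carry 1
  1+1+1 = 1 carry 1
  1+1+1 = 1 carry 1
  0+0+1 = 1
  1+1 = 0 carry 1
  0+0+1 = 1
  0+0 = 0
  1+0 = 1
  0+1 = 1
  0+1 = 1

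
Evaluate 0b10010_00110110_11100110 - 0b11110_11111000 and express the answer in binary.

Subtract column by column in base 2:
  0-0 → 0
  1-0 → 1
  1-0 → 1
  0-1 → 1 (borrow)
  0-1-1 → 0 (borrow)
  1-1-1 → 1 (borrow)
  1-1-1 → 1 (borrow)
  1-1-1 → 1 (borrow)
  0-0-1 → 1 (borrow)
  1-1-1 → 1 (borrow)
  1-1-1 → 1 (borrow)
  0-1-1 → 0 (borrow)
  1-1-1 → 1 (borrow)
  1-0-1 → 0
  0-0 → 0
  0-0 → 0
  0-0 → 0
  1-0 → 1
  0-0 → 0
  0-0 → 0
  1-0 → 1

0b100100001011111101110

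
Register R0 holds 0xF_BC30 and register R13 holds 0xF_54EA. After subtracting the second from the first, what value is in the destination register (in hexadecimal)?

0x6746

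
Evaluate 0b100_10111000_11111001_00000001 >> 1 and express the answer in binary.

Right shift by 1: drop the 1 least-significant bit.

0b10010111000111110010000000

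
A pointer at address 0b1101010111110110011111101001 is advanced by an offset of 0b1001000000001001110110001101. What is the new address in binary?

0b10110011000000000010101110110

Add column by column in base 2, right to left:
  1+1 = 0 carry 1
  0+0+1 = 1
  0+1 = 1
  1+1 = 0 carry 1
  0+0+1 = 1
  1+0 = 1
  1+0 = 1
  1+1 = 0 carry 1
  1+1+1 = 1 carry 1
  1+0+1 = 0 carry 1
  1+1+1 = 1 carry 1
  0+1+1 = 0 carry 1
  0+1+1 = 0 carry 1
  1+0+1 = 0 carry 1
  1+0+1 = 0 carry 1
  0+1+1 = 0 carry 1
  1+0+1 = 0 carry 1
  1+0+1 = 0 carry 1
  1+0+1 = 0 carry 1
  1+0+1 = 0 carry 1
  1+0+1 = 0 carry 1
  0+0+1 = 1
  1+0 = 1
  0+0 = 0
  1+1 = 0 carry 1
  0+0+1 = 1
  1+0 = 1
  1+1 = 0 carry 1
  final carry 1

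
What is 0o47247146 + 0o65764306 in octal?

0o135233454

Add column by column in base 8, right to left:
  6+6 = 4 carry 1
  4+0+1 = 5
  1+3 = 4
  7+4 = 3 carry 1
  4+6+1 = 3 carry 1
  2+7+1 = 2 carry 1
  7+5+1 = 5 carry 1
  4+6+1 = 3 carry 1
  final carry 1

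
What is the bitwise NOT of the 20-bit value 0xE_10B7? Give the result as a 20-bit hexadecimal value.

Each hex digit d becomes F−d:
  E→1, 1→E, 0→F, B→4, 7→8

0x1EF48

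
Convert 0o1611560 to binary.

0b1110001001101110000

Each octal digit is 3 bits: 1=001 6=110 1=001 1=001 5=101 6=110 0=000.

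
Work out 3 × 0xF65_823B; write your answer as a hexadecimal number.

0x2E3086B1

Multiply each base-16 digit by 3, carrying:
  B×3 = 33 → write 1 carry 2
  3×3+2 = 11 → write B
  2×3 = 6 → write 6
  8×3 = 24 → write 8 carry 1
  5×3+1 = 16 → write 0 carry 1
  6×3+1 = 19 → write 3 carry 1
  F×3+1 = 46 → write E carry 2
  remaining carry: 2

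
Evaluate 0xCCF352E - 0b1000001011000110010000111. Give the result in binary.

0xCCF352E = 0b1100110011110011010100101110 in binary.
Subtract column by column in base 2:
  0-1 → 1 (borrow)
  1-1-1 → 1 (borrow)
  1-1-1 → 1 (borrow)
  1-0-1 → 0
  0-0 → 0
  1-0 → 1
  0-0 → 0
  0-1 → 1 (borrow)
  1-0-1 → 0
  0-0 → 0
  1-1 → 0
  0-1 → 1 (borrow)
  1-0-1 → 0
  1-0 → 1
  0-0 → 0
  0-1 → 1 (borrow)
  1-1-1 → 1 (borrow)
  1-0-1 → 0
  1-1 → 0
  1-0 → 1
  0-0 → 0
  0-0 → 0
  1-0 → 1
  1-0 → 1
  0-1 → 1 (borrow)
  0-0-1 → 1 (borrow)
  1-0-1 → 0
  1-0 → 1

0b1011110010011010100010100111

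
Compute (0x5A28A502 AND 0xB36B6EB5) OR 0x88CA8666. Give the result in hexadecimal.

0x9AEAA666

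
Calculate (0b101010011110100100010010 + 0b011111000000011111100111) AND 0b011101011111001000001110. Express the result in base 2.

0b1001011111000000001000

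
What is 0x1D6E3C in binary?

0b111010110111000111100

Expand each hex digit to 4 bits: 1=0001 D=1101 6=0110 E=1110 3=0011 C=1100.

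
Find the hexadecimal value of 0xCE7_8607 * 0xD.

Multiply each base-16 digit by 13, carrying:
  7×13 = 91 → write B carry 5
  0×13+5 = 5 → write 5
  6×13 = 78 → write E carry 4
  8×13+4 = 108 → write C carry 6
  7×13+6 = 97 → write 1 carry 6
  E×13+6 = 188 → write C carry 11
  C×13+11 = 167 → write 7 carry 10
  remaining carry: A

0xA7C1CE5B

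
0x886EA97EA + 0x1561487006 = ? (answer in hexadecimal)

0x1DE83307F0

Add column by column in base 16, right to left:
  A+6 = 0 carry 1
  E+0+1 = F
  7+0 = 7
  9+7 = 0 carry 1
  A+8+1 = 3 carry 1
  E+4+1 = 3 carry 1
  6+1+1 = 8
  8+6 = E
  8+5 = D
  0+1 = 1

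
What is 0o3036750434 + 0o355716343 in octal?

0o3414666777

Add column by column in base 8, right to left:
  4+3 = 7
  3+4 = 7
  4+3 = 7
  0+6 = 6
  5+1 = 6
  7+7 = 6 carry 1
  6+5+1 = 4 carry 1
  3+5+1 = 1 carry 1
  0+3+1 = 4
  3+0 = 3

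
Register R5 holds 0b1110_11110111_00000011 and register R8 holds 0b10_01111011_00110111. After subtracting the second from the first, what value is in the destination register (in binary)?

0b11000111101111001100

Subtract column by column in base 2:
  1-1 → 0
  1-1 → 0
  0-1 → 1 (borrow)
  0-0-1 → 1 (borrow)
  0-1-1 → 0 (borrow)
  0-1-1 → 0 (borrow)
  0-0-1 → 1 (borrow)
  0-0-1 → 1 (borrow)
  1-1-1 → 1 (borrow)
  1-1-1 → 1 (borrow)
  1-0-1 → 0
  0-1 → 1 (borrow)
  1-1-1 → 1 (borrow)
  1-1-1 → 1 (borrow)
  1-1-1 → 1 (borrow)
  1-0-1 → 0
  0-0 → 0
  1-1 → 0
  1-0 → 1
  1-0 → 1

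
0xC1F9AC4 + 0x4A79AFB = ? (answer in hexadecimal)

Add column by column in base 16, right to left:
  4+B = F
  C+F = B carry 1
  A+A+1 = 5 carry 1
  9+9+1 = 3 carry 1
  F+7+1 = 7 carry 1
  1+A+1 = C
  C+4 = 0 carry 1
  final carry 1

0x10C735BF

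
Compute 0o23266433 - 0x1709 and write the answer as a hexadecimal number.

0o23266433 = 0x4D6D1B in hexadecimal.
Subtract column by column in base 16:
  B-9 → 2
  1-0 → 1
  D-7 → 6
  6-1 → 5
  D-0 → D
  4-0 → 4

0x4D5612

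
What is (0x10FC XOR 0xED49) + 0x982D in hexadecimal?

0x195E2

First 0x10FC XOR 0xED49 = 0xFDB5.
Add column by column in base 16, right to left:
  5+D = 2 carry 1
  B+2+1 = E
  D+8 = 5 carry 1
  F+9+1 = 9 carry 1
  final carry 1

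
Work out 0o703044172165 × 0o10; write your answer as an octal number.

0o7030441721650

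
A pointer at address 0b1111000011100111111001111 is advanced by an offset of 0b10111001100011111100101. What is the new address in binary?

0b10001111101001011110110100

Add column by column in base 2, right to left:
  1+1 = 0 carry 1
  1+0+1 = 0 carry 1
  1+1+1 = 1 carry 1
  1+0+1 = 0 carry 1
  0+0+1 = 1
  0+1 = 1
  1+1 = 0 carry 1
  1+1+1 = 1 carry 1
  1+1+1 = 1 carry 1
  1+1+1 = 1 carry 1
  1+1+1 = 1 carry 1
  1+0+1 = 0 carry 1
  0+0+1 = 1
  0+0 = 0
  1+1 = 0 carry 1
  1+1+1 = 1 carry 1
  1+0+1 = 0 carry 1
  0+0+1 = 1
  0+1 = 1
  0+1 = 1
  0+1 = 1
  1+0 = 1
  1+1 = 0 carry 1
  1+0+1 = 0 carry 1
  1+0+1 = 0 carry 1
  final carry 1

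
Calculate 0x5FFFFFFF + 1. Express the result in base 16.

0x60000000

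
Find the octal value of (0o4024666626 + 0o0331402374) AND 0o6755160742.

Add column by column in base 8, right to left:
  6+4 = 2 carry 1
  2+7+1 = 2 carry 1
  6+3+1 = 2 carry 1
  6+2+1 = 1 carry 1
  6+0+1 = 7
  6+4 = 2 carry 1
  4+1+1 = 6
  2+3 = 5
  0+3 = 3
  4+0 = 4
Sum = 0o4356271222; now AND with 0o6755160742:
  4&6=4, 3&7=3, 5&5=5, 6&5=4, 2&1=0, 7&6=6, 1&0=0, 2&7=2, 2&4=0, 2&2=2

0o4354060202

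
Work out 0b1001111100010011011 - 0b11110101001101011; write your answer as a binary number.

0b110000111000110000

Subtract column by column in base 2:
  1-1 → 0
  1-1 → 0
  0-0 → 0
  1-1 → 0
  1-0 → 1
  0-1 → 1 (borrow)
  0-1-1 → 0 (borrow)
  1-0-1 → 0
  0-0 → 0
  0-1 → 1 (borrow)
  0-0-1 → 1 (borrow)
  1-1-1 → 1 (borrow)
  1-0-1 → 0
  1-1 → 0
  1-1 → 0
  1-1 → 0
  0-1 → 1 (borrow)
  0-0-1 → 1 (borrow)
  1-0-1 → 0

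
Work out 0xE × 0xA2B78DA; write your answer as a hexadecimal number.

Multiply each base-16 digit by 14, carrying:
  A×14 = 140 → write C carry 8
  D×14+8 = 190 → write E carry 11
  8×14+11 = 123 → write B carry 7
  7×14+7 = 105 → write 9 carry 6
  B×14+6 = 160 → write 0 carry 10
  2×14+10 = 38 → write 6 carry 2
  A×14+2 = 142 → write E carry 8
  remaining carry: 8

0x8E609BEC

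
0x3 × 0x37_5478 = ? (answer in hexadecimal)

0xA5FD68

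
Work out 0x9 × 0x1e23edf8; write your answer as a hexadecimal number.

0x10f435db8

Multiply each base-16 digit by 9, carrying:
  8×9 = 72 → write 8 carry 4
  f×9+4 = 139 → write b carry 8
  d×9+8 = 125 → write d carry 7
  e×9+7 = 133 → write 5 carry 8
  3×9+8 = 35 → write 3 carry 2
  2×9+2 = 20 → write 4 carry 1
  e×9+1 = 127 → write f carry 7
  1×9+7 = 16 → write 0 carry 1
  remaining carry: 1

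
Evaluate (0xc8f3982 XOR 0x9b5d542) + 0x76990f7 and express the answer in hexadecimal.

0xca47db7

First 0xc8f3982 XOR 0x9b5d542 = 0x53aecc0.
Add column by column in base 16, right to left:
  0+7 = 7
  c+f = b carry 1
  c+0+1 = d
  e+9 = 7 carry 1
  a+9+1 = 4 carry 1
  3+6+1 = a
  5+7 = c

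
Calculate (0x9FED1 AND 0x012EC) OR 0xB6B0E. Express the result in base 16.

0xB7BCE

0x9FED1 AND 0x012EC = 0x012C0.
Then OR with 0xB6B0E.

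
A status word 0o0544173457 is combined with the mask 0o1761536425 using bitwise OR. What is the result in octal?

OR each oct digit independently (no carries):
  0|1=1, 5|7=7, 4|6=6, 4|1=5, 1|5=5, 7|3=7, 3|6=7, 4|4=4, 5|2=7, 7|5=7

0o1765577477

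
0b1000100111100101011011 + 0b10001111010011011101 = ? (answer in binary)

0b1010110110111000111000

Add column by column in base 2, right to left:
  1+1 = 0 carry 1
  1+0+1 = 0 carry 1
  0+1+1 = 0 carry 1
  1+1+1 = 1 carry 1
  1+1+1 = 1 carry 1
  0+0+1 = 1
  1+1 = 0 carry 1
  0+1+1 = 0 carry 1
  1+0+1 = 0 carry 1
  0+0+1 = 1
  0+1 = 1
  1+0 = 1
  1+1 = 0 carry 1
  1+1+1 = 1 carry 1
  1+1+1 = 1 carry 1
  0+1+1 = 0 carry 1
  0+0+1 = 1
  1+0 = 1
  0+0 = 0
  0+1 = 1
  0+0 = 0
  1+0 = 1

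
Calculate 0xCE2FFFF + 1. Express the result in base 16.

The trailing 4 digits are F (max in base 16), so adding 1 cascades: they roll to 0 and the next digit up increments.

0xCE30000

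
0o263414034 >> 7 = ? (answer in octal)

7 bits is not a whole number of base-8 digits; in binary: 10110011100001100000011100 >> 7 = 1011001110000110000.

0o1316060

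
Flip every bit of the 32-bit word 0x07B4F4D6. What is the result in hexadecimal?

0xF84B0B29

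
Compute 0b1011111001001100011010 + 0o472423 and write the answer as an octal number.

0o14404055

0b1011111001001100011010 = 0o13711432 in octal.
Add column by column in base 8, right to left:
  2+3 = 5
  3+2 = 5
  4+4 = 0 carry 1
  1+2+1 = 4
  1+7 = 0 carry 1
  7+4+1 = 4 carry 1
  3+0+1 = 4
  1+0 = 1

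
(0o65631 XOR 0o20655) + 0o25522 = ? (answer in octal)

First 0o65631 XOR 0o20655 = 0o45064.
Add column by column in base 8, right to left:
  4+2 = 6
  6+2 = 0 carry 1
  0+5+1 = 6
  5+5 = 2 carry 1
  4+2+1 = 7

0o72606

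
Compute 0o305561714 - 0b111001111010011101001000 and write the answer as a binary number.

0o305561714 = 0b11000101101110001111001100 in binary.
Subtract column by column in base 2:
  0-0 → 0
  0-0 → 0
  1-0 → 1
  1-1 → 0
  0-0 → 0
  0-0 → 0
  1-1 → 0
  1-0 → 1
  1-1 → 0
  1-1 → 0
  0-1 → 1 (borrow)
  0-0-1 → 1 (borrow)
  0-0-1 → 1 (borrow)
  1-1-1 → 1 (borrow)
  1-0-1 → 0
  1-1 → 0
  0-1 → 1 (borrow)
  1-1-1 → 1 (borrow)
  1-1-1 → 1 (borrow)
  0-0-1 → 1 (borrow)
  1-0-1 → 0
  0-1 → 1 (borrow)
  0-1-1 → 0 (borrow)
  0-1-1 → 0 (borrow)
  1-0-1 → 0
  1-0 → 1

0b10001011110011110010000100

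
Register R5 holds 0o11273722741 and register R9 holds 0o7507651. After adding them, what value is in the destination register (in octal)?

Add column by column in base 8, right to left:
  1+1 = 2
  4+5 = 1 carry 1
  7+6+1 = 6 carry 1
  2+7+1 = 2 carry 1
  2+0+1 = 3
  7+5 = 4 carry 1
  3+7+1 = 3 carry 1
  7+0+1 = 0 carry 1
  2+0+1 = 3
  1+0 = 1
  1+0 = 1

0o11303432612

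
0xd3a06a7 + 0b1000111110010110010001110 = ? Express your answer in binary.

0b1110010110010011001100110101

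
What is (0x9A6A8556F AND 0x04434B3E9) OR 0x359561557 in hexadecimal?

0x9A6A8556F AND 0x04434B3E9 = 0x004201169.
Then OR with 0x359561557.

0x35D76157F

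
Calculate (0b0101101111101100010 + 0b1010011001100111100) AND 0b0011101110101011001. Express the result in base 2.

0b1000000011000

Add column by column in base 2, right to left:
  0+0 = 0
  1+0 = 1
  0+1 = 1
  0+1 = 1
  0+1 = 1
  1+1 = 0 carry 1
  1+0+1 = 0 carry 1
  0+0+1 = 1
  1+1 = 0 carry 1
  1+1+1 = 1 carry 1
  1+0+1 = 0 carry 1
  1+0+1 = 0 carry 1
  1+1+1 = 1 carry 1
  0+1+1 = 0 carry 1
  1+0+1 = 0 carry 1
  1+0+1 = 0 carry 1
  0+1+1 = 0 carry 1
  1+0+1 = 0 carry 1
  0+1+1 = 0 carry 1
  final carry 1
Sum = 0b10000001001010011110; now AND with 0b0011101110101011001:
  10000001001010011110
& 00011101110101011001
= 00000001000000011000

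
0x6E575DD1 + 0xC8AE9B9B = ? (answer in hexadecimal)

Add column by column in base 16, right to left:
  1+B = C
  D+9 = 6 carry 1
  D+B+1 = 9 carry 1
  5+9+1 = F
  7+E = 5 carry 1
  5+A+1 = 0 carry 1
  E+8+1 = 7 carry 1
  6+C+1 = 3 carry 1
  final carry 1

0x13705F96C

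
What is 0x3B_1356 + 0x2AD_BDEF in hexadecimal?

Add column by column in base 16, right to left:
  6+F = 5 carry 1
  5+E+1 = 4 carry 1
  3+D+1 = 1 carry 1
  1+B+1 = D
  B+D = 8 carry 1
  3+A+1 = E
  0+2 = 2

0x2E8D145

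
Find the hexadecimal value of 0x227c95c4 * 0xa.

0x158ddd9a8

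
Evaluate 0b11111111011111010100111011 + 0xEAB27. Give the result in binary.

0b100000011001010000001100010

0xEAB27 = 0b11101010101100100111 in binary.
Add column by column in base 2, right to left:
  1+1 = 0 carry 1
  1+1+1 = 1 carry 1
  0+1+1 = 0 carry 1
  1+0+1 = 0 carry 1
  1+0+1 = 0 carry 1
  1+1+1 = 1 carry 1
  0+0+1 = 1
  0+0 = 0
  1+1 = 0 carry 1
  0+1+1 = 0 carry 1
  1+0+1 = 0 carry 1
  0+1+1 = 0 carry 1
  1+0+1 = 0 carry 1
  1+1+1 = 1 carry 1
  1+0+1 = 0 carry 1
  1+1+1 = 1 carry 1
  1+0+1 = 0 carry 1
  0+1+1 = 0 carry 1
  1+1+1 = 1 carry 1
  1+1+1 = 1 carry 1
  1+0+1 = 0 carry 1
  1+0+1 = 0 carry 1
  1+0+1 = 0 carry 1
  1+0+1 = 0 carry 1
  1+0+1 = 0 carry 1
  1+0+1 = 0 carry 1
  final carry 1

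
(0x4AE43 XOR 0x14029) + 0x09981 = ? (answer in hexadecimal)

0x687EB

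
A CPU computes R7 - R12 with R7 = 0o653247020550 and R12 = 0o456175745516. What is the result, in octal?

Subtract column by column in base 8:
  0-6 → 2 (borrow)
  5-1-1 → 3
  5-5 → 0
  0-5 → 3 (borrow)
  2-4-1 → 5 (borrow)
  0-7-1 → 0 (borrow)
  7-5-1 → 1
  4-7 → 5 (borrow)
  2-1-1 → 0
  3-6 → 5 (borrow)
  5-5-1 → 7 (borrow)
  6-4-1 → 1

0o175051053032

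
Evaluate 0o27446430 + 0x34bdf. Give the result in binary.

0b11000011001100011110111

0o27446430 = 0b10111100100110100011000 in binary.
0x34bdf = 0b110100101111011111 in binary.
Add column by column in base 2, right to left:
  0+1 = 1
  0+1 = 1
  0+1 = 1
  1+1 = 0 carry 1
  1+1+1 = 1 carry 1
  0+0+1 = 1
  0+1 = 1
  0+1 = 1
  1+1 = 0 carry 1
  0+1+1 = 0 carry 1
  1+0+1 = 0 carry 1
  1+1+1 = 1 carry 1
  0+0+1 = 1
  0+0 = 0
  1+1 = 0 carry 1
  0+0+1 = 1
  0+1 = 1
  1+1 = 0 carry 1
  1+0+1 = 0 carry 1
  1+0+1 = 0 carry 1
  1+0+1 = 0 carry 1
  0+0+1 = 1
  1+0 = 1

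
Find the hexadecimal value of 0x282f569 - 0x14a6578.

Subtract column by column in base 16:
  9-8 → 1
  6-7 → f (borrow)
  5-5-1 → f (borrow)
  f-6-1 → 8
  2-a → 8 (borrow)
  8-4-1 → 3
  2-1 → 1

0x1388ff1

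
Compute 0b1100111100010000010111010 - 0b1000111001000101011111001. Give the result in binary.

Subtract column by column in base 2:
  0-1 → 1 (borrow)
  1-0-1 → 0
  0-0 → 0
  1-1 → 0
  1-1 → 0
  1-1 → 0
  0-1 → 1 (borrow)
  1-1-1 → 1 (borrow)
  0-0-1 → 1 (borrow)
  0-1-1 → 0 (borrow)
  0-0-1 → 1 (borrow)
  0-1-1 → 0 (borrow)
  0-0-1 → 1 (borrow)
  1-0-1 → 0
  0-0 → 0
  0-1 → 1 (borrow)
  0-0-1 → 1 (borrow)
  1-0-1 → 0
  1-1 → 0
  1-1 → 0
  1-1 → 0
  0-0 → 0
  0-0 → 0
  1-0 → 1
  1-1 → 0

0b100000011001010111000001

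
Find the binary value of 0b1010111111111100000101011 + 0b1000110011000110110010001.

0b10011110011000010110111100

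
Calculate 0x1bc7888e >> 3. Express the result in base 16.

0x378f111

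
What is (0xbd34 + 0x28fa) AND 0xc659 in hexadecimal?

0xc608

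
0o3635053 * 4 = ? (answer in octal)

0o17164254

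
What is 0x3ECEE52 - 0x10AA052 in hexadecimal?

Subtract column by column in base 16:
  2-2 → 0
  5-5 → 0
  E-0 → E
  E-A → 4
  C-A → 2
  E-0 → E
  3-1 → 2

0x2E24E00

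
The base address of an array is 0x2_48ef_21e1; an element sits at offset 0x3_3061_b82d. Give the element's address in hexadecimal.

Add column by column in base 16, right to left:
  1+d = e
  e+2 = 0 carry 1
  1+8+1 = a
  2+b = d
  f+1 = 0 carry 1
  e+6+1 = 5 carry 1
  8+0+1 = 9
  4+3 = 7
  2+3 = 5

0x57950da0e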